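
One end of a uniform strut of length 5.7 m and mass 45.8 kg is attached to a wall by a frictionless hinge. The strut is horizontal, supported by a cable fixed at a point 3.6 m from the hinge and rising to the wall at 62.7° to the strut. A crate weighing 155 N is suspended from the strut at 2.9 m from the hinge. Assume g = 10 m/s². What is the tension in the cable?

Take torques about the hinge: T sin 62.7° · 3.6 = 45.8×10×2.85 + 155×2.9 = 1754.8 N·m.
So T = 1754.8 / (0.8886 × 3.6) = 548.54 N.

T ≈ 549 N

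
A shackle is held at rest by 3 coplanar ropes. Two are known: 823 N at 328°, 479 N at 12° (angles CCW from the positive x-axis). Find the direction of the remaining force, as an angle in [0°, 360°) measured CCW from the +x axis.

Sum the known components: ΣF_x = 1166 N, ΣF_y = -336.5 N.
For equilibrium the remaining force must supply (−ΣF_x, −ΣF_y) = (-1166, 336.5) N.
Magnitude = √((-1166)² + (336.5)²) = 1214 N; direction = atan2(336.5, -1166) = 163.9°.

θ ≈ 164°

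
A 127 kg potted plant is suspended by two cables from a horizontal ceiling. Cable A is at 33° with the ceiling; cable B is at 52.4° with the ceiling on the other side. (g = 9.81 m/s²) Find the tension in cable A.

T_A ≈ 763 N

Weight W = 127 × 9.81 = 1246 N acts straight down.
Horizontal: T_A cos 33° = T_B cos 52.4°  →  T_B = 1.375 T_A.
Vertical: T_A sin 33° + T_B sin 52.4° = 1246.
Substituting the horizontal relation into the vertical equation gives 1.634 T_A = 1246, so T_A = 762.6 N.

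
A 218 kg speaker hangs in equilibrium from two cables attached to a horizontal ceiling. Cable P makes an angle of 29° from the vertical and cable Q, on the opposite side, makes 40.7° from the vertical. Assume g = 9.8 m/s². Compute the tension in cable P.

Angles from the horizontal: cable P is 90° − 29° = 61°, cable Q is 90° − 40.7° = 49.3°.
Weight W = 218 × 9.8 = 2136 N acts straight down.
Horizontal: T_P cos 61° = T_Q cos 49.3°  →  T_Q = 0.7435 T_P.
Vertical: T_P sin 61° + T_Q sin 49.3° = 2136.
Substituting the horizontal relation into the vertical equation gives 1.438 T_P = 2136, so T_P = 1485 N.

T_P ≈ 1490 N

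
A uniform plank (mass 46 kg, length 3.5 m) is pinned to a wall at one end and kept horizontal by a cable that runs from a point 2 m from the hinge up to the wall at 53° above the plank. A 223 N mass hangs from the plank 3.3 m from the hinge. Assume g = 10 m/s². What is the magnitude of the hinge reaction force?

Take torques about the hinge: T sin 53° · 2 = 46×10×1.75 + 223×3.3 = 1540.9 N·m.
So T = 1540.9 / (0.7986 × 2) = 964.71 N.
ΣF_x = 0: H_x = T cos 53° = 580.58 N.
ΣF_y = 0: H_y = (46×10 + 223) − T sin 53° = 683 − 770.45 = -87.45 N.
|H| = √(H_x² + H_y²) = √((580.58)² + (-87.45)²) = 587.12 N.

|H| ≈ 587 N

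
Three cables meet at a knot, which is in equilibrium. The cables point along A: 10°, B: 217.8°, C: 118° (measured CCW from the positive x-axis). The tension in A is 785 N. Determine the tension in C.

Resolve: ΣF_x = 785 cos 10° + T_B cos 217.8° + T_C cos 118° = 0.
        ΣF_y = 785 sin 10° + T_B sin 217.8° + T_C sin 118° = 0.
The known terms sum to (773.1, 136.3) N, so -0.7902 T_B − 0.4695 T_C = -773.1 and -0.6129 T_B + 0.8829 T_C = -136.3.
Solving simultaneously: T_B = 757.6 N, T_C = 371.5 N.

T_C ≈ 372 N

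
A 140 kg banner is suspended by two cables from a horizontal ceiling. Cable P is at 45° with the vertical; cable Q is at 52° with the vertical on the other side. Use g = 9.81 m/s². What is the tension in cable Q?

Angles from the horizontal: cable P is 90° − 45° = 45°, cable Q is 90° − 52° = 38°.
Weight W = 140 × 9.81 = 1373 N acts straight down.
Horizontal: T_P cos 45° = T_Q cos 38°  →  T_P = 1.114 T_Q.
Vertical: T_P sin 45° + T_Q sin 38° = 1373.
Substituting the horizontal relation into the vertical equation gives 1.404 T_Q = 1373, so T_Q = 978.4 N.

T_Q ≈ 978 N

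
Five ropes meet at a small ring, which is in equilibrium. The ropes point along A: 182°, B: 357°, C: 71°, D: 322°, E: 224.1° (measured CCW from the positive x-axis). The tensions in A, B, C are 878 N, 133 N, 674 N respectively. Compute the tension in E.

T_E ≈ 151 N

Resolve: ΣF_x = 878 cos 182° + 133 cos 357° + 674 cos 71° + T_D cos 322° + T_E cos 224.1° = 0.
        ΣF_y = 878 sin 182° + 133 sin 357° + 674 sin 71° + T_D sin 322° + T_E sin 224.1° = 0.
The known terms sum to (-525.2, 599.7) N, so 0.7880 T_D − 0.7181 T_E = 525.2 and -0.6157 T_D − 0.6959 T_E = -599.7.
Solving simultaneously: T_D = 803.8 N, T_E = 150.6 N.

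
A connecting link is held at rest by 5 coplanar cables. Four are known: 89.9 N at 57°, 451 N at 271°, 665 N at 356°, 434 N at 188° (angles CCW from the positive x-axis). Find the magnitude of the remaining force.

F ≈ 563 N

Sum the known components: ΣF_x = 290.4 N, ΣF_y = -482.3 N.
For equilibrium the remaining force must supply (−ΣF_x, −ΣF_y) = (-290.4, 482.3) N.
Magnitude = √((-290.4)² + (482.3)²) = 563 N; direction = atan2(482.3, -290.4) = 121.1°.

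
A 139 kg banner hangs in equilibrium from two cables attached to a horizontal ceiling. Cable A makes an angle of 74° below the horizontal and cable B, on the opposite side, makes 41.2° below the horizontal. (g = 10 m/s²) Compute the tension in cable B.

T_B ≈ 423 N

Weight W = 139 × 10 = 1390 N acts straight down.
Horizontal: T_A cos 74° = T_B cos 41.2°  →  T_A = 2.73 T_B.
Vertical: T_A sin 74° + T_B sin 41.2° = 1390.
Substituting the horizontal relation into the vertical equation gives 3.283 T_B = 1390, so T_B = 423.4 N.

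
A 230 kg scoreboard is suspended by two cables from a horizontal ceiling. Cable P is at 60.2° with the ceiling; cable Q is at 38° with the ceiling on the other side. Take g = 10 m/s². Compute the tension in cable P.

T_P ≈ 1830 N

Weight W = 230 × 10 = 2300 N acts straight down.
Horizontal: T_P cos 60.2° = T_Q cos 38°  →  T_Q = 0.6307 T_P.
Vertical: T_P sin 60.2° + T_Q sin 38° = 2300.
Substituting the horizontal relation into the vertical equation gives 1.256 T_P = 2300, so T_P = 1831 N.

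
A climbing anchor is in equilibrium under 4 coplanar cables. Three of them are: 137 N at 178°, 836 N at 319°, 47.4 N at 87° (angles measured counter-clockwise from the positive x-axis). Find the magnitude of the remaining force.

Sum the known components: ΣF_x = 496.5 N, ΣF_y = -496.3 N.
For equilibrium the remaining force must supply (−ΣF_x, −ΣF_y) = (-496.5, 496.3) N.
Magnitude = √((-496.5)² + (496.3)²) = 702.1 N; direction = atan2(496.3, -496.5) = 135.0°.

F ≈ 702 N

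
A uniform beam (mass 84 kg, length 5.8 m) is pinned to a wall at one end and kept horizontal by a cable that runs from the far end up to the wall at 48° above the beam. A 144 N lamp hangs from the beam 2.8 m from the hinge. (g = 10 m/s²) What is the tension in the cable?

T ≈ 659 N

Take torques about the hinge: T sin 48° · 5.8 = 84×10×2.9 + 144×2.8 = 2839.2 N·m.
So T = 2839.2 / (0.7431 × 5.8) = 658.71 N.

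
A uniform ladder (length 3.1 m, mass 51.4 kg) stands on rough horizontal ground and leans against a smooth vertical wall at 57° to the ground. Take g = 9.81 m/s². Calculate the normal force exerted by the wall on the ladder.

N_wall ≈ 164 N

Torques about the foot: N_wall · 3.1 sin 57° = 51.4×9.81×1.55 cos 57° → N_wall = 163.73 N.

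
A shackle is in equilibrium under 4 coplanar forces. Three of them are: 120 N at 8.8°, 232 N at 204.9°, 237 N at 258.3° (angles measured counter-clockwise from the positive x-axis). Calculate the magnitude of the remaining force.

F ≈ 341 N

Sum the known components: ΣF_x = -139.9 N, ΣF_y = -311.4 N.
For equilibrium the remaining force must supply (−ΣF_x, −ΣF_y) = (139.9, 311.4) N.
Magnitude = √((139.9)² + (311.4)²) = 341.4 N; direction = atan2(311.4, 139.9) = 65.8°.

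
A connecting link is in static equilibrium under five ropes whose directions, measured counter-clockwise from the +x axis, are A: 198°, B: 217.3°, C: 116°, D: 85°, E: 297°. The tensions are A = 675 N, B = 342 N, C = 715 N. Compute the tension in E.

Resolve: ΣF_x = 675 cos 198° + 342 cos 217.3° + 715 cos 116° + T_D cos 85° + T_E cos 297° = 0.
        ΣF_y = 675 sin 198° + 342 sin 217.3° + 715 sin 116° + T_D sin 85° + T_E sin 297° = 0.
The known terms sum to (-1227, 226.8) N, so 0.0872 T_D + 0.4540 T_E = 1227 and 0.9962 T_D − 0.8910 T_E = -226.8.
Solving simultaneously: T_D = 1870 N, T_E = 2345 N.

T_E ≈ 2340 N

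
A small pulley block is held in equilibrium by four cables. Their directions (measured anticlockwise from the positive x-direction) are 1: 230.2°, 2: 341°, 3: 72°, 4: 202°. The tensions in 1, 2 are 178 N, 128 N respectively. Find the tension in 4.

Resolve: ΣF_x = 178 cos 230.2° + 128 cos 341° + T_3 cos 72° + T_4 cos 202° = 0.
        ΣF_y = 178 sin 230.2° + 128 sin 341° + T_3 sin 72° + T_4 sin 202° = 0.
The known terms sum to (7.087, -178.4) N, so 0.3090 T_3 − 0.9272 T_4 = -7.087 and 0.9511 T_3 − 0.3746 T_4 = 178.4.
Solving simultaneously: T_3 = 219.4 N, T_4 = 80.77 N.

T_4 ≈ 80.8 N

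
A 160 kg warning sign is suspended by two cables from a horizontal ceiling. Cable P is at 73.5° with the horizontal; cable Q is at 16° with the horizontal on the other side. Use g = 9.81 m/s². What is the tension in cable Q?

Weight W = 160 × 9.81 = 1570 N acts straight down.
Horizontal: T_P cos 73.5° = T_Q cos 16°  →  T_P = 3.385 T_Q.
Vertical: T_P sin 73.5° + T_Q sin 16° = 1570.
Substituting the horizontal relation into the vertical equation gives 3.521 T_Q = 1570, so T_Q = 445.8 N.

T_Q ≈ 446 N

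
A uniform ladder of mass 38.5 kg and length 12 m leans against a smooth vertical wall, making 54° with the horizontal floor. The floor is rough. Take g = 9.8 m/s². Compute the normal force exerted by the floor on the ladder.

N_floor ≈ 377 N

ΣF_y = 0: N_floor = 38.5×9.8 = 377.3 N.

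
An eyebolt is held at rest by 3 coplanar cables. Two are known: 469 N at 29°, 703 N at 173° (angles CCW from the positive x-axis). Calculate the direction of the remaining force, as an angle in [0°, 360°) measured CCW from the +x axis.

Sum the known components: ΣF_x = -287.6 N, ΣF_y = 313 N.
For equilibrium the remaining force must supply (−ΣF_x, −ΣF_y) = (287.6, -313) N.
Magnitude = √((287.6)² + (-313)²) = 425.1 N; direction = atan2(-313, 287.6) = 312.6°.

θ ≈ 313°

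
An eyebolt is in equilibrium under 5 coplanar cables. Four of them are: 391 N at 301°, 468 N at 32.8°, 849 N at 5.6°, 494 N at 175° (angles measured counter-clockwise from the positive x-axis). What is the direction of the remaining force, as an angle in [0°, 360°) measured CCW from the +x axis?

Sum the known components: ΣF_x = 947.6 N, ΣF_y = 44.27 N.
For equilibrium the remaining force must supply (−ΣF_x, −ΣF_y) = (-947.6, -44.27) N.
Magnitude = √((-947.6)² + (-44.27)²) = 948.6 N; direction = atan2(-44.27, -947.6) = 182.7°.

θ ≈ 183°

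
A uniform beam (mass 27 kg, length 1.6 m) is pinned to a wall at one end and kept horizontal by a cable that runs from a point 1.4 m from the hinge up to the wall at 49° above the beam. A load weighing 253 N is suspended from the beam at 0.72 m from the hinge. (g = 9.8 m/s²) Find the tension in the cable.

T ≈ 373 N

Take torques about the hinge: T sin 49° · 1.4 = 27×9.8×0.8 + 253×0.72 = 393.84 N·m.
So T = 393.84 / (0.7547 × 1.4) = 372.75 N.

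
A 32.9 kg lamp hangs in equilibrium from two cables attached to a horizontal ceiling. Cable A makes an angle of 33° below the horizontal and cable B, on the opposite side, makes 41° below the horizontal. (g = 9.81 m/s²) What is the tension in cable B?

T_B ≈ 282 N

Weight W = 32.9 × 9.81 = 322.7 N acts straight down.
Horizontal: T_A cos 33° = T_B cos 41°  →  T_A = 0.8999 T_B.
Vertical: T_A sin 33° + T_B sin 41° = 322.7.
Substituting the horizontal relation into the vertical equation gives 1.146 T_B = 322.7, so T_B = 281.6 N.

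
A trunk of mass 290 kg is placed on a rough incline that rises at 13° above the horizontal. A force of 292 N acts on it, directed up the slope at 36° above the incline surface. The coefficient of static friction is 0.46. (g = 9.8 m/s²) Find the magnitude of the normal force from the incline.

N ≈ 2600 N

Axes along / perpendicular to the incline. W sin 13° = 639.3 N down-slope; W cos 13° = 2769 N into the surface.
Perpendicular: N = W cos 13° − P sin 36° = 2769 − 171.6 = 2598 N.
Along incline: P cos 36° + f = W sin 13° (friction acts up-slope) → f = 639.3 − 236.2 = 403.1 N.
|f| = 403.1 N ≤ μN = 1195 N, so the trunk is indeed static.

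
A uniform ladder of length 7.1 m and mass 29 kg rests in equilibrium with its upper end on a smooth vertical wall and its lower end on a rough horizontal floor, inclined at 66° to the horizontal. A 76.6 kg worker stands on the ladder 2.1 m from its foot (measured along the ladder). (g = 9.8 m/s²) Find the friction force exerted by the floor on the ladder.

f ≈ 162 N

Torques about the foot: N_wall · 7.1 sin 66° = 29×9.8×3.55 cos 66° + 76.6×9.8×2.1 cos 66° → N_wall = 162.12 N.
ΣF_x = 0: f_floor = N_wall = 162.12 N.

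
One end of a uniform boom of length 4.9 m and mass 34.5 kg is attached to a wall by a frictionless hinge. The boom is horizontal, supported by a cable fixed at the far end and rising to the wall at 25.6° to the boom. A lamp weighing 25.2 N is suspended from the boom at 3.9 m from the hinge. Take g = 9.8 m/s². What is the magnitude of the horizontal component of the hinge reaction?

H_x ≈ 395 N

Take torques about the hinge: T sin 25.6° · 4.9 = 34.5×9.8×2.45 + 25.2×3.9 = 926.63 N·m.
So T = 926.63 / (0.4321 × 4.9) = 437.66 N.
ΣF_x = 0: H_x = T cos 25.6° = 394.7 N.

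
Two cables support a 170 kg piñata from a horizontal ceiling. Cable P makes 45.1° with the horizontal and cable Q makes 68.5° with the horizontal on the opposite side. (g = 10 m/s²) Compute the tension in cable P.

Weight W = 170 × 10 = 1700 N acts straight down.
Horizontal: T_P cos 45.1° = T_Q cos 68.5°  →  T_Q = 1.926 T_P.
Vertical: T_P sin 45.1° + T_Q sin 68.5° = 1700.
Substituting the horizontal relation into the vertical equation gives 2.5 T_P = 1700, so T_P = 679.9 N.

T_P ≈ 680 N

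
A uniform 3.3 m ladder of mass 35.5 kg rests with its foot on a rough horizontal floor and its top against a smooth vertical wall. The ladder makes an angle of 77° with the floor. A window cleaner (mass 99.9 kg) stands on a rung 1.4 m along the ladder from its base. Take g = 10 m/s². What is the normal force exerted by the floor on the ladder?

N_floor ≈ 1350 N

ΣF_y = 0: N_floor = 35.5×10 + 99.9×10 = 1354 N.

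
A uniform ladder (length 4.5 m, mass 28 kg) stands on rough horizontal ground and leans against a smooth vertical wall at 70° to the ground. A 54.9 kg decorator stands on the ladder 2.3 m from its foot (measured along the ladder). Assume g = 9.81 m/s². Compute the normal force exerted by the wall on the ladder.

Torques about the foot: N_wall · 4.5 sin 70° = 28×9.81×2.25 cos 70° + 54.9×9.81×2.3 cos 70° → N_wall = 150.18 N.

N_wall ≈ 150 N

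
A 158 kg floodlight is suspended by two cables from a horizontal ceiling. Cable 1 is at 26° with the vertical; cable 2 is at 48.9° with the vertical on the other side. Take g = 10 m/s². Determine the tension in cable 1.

T_1 ≈ 1230 N

Angles from the horizontal: cable 1 is 90° − 26° = 64°, cable 2 is 90° − 48.9° = 41.1°.
Weight W = 158 × 10 = 1580 N acts straight down.
Horizontal: T_1 cos 64° = T_2 cos 41.1°  →  T_2 = 0.5817 T_1.
Vertical: T_1 sin 64° + T_2 sin 41.1° = 1580.
Substituting the horizontal relation into the vertical equation gives 1.281 T_1 = 1580, so T_1 = 1233 N.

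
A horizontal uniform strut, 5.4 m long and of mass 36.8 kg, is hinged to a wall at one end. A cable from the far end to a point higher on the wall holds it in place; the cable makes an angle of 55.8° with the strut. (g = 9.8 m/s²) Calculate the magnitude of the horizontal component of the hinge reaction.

H_x ≈ 123 N

Take torques about the hinge: T sin 55.8° · 5.4 = 36.8×9.8×2.7 = 973.73 N·m.
So T = 973.73 / (0.8271 × 5.4) = 218.02 N.
ΣF_x = 0: H_x = T cos 55.8° = 122.55 N.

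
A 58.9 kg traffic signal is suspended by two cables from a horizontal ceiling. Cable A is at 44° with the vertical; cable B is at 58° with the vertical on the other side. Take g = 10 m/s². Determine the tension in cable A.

T_A ≈ 511 N

Angles from the horizontal: cable A is 90° − 44° = 46°, cable B is 90° − 58° = 32°.
Weight W = 58.9 × 10 = 589 N acts straight down.
Horizontal: T_A cos 46° = T_B cos 32°  →  T_B = 0.8191 T_A.
Vertical: T_A sin 46° + T_B sin 32° = 589.
Substituting the horizontal relation into the vertical equation gives 1.153 T_A = 589, so T_A = 510.7 N.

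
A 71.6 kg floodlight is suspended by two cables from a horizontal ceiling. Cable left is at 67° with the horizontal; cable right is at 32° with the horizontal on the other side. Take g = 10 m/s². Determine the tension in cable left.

T_left ≈ 615 N

Weight W = 71.6 × 10 = 716 N acts straight down.
Horizontal: T_left cos 67° = T_right cos 32°  →  T_right = 0.4607 T_left.
Vertical: T_left sin 67° + T_right sin 32° = 716.
Substituting the horizontal relation into the vertical equation gives 1.165 T_left = 716, so T_left = 614.8 N.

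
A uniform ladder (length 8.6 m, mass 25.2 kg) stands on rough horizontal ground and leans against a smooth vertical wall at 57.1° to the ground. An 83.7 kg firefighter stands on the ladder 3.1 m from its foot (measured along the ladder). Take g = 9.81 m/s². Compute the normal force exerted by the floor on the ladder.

ΣF_y = 0: N_floor = 25.2×9.81 + 83.7×9.81 = 1068.3 N.

N_floor ≈ 1070 N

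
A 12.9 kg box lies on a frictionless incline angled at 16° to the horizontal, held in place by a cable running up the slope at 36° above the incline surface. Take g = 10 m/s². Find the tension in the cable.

Take axes along and perpendicular to the incline. Weight components: W sin 16° = 35.56 N down-slope, W cos 16° = 124 N into the surface.
Along incline: T cos 36° = W sin 16° → T = 43.95 N.
Perpendicular: N = W cos 16° − T sin 36° = 98.17 N.

T ≈ 44 N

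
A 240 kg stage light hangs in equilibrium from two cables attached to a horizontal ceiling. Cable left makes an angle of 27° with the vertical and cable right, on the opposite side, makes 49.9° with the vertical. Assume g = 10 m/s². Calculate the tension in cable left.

T_left ≈ 1880 N

Angles from the horizontal: cable left is 90° − 27° = 63°, cable right is 90° − 49.9° = 40.1°.
Weight W = 240 × 10 = 2400 N acts straight down.
Horizontal: T_left cos 63° = T_right cos 40.1°  →  T_right = 0.5935 T_left.
Vertical: T_left sin 63° + T_right sin 40.1° = 2400.
Substituting the horizontal relation into the vertical equation gives 1.273 T_left = 2400, so T_left = 1885 N.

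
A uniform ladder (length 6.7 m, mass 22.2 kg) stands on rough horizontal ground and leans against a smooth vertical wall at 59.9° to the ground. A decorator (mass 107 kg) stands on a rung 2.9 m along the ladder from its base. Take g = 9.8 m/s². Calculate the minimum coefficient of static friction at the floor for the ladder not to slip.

μ_min ≈ 0.258

ΣF_y = 0: N_floor = 22.2×9.8 + 107×9.8 = 1266.2 N.
Torques about the foot: N_wall · 6.7 sin 59.9° = 22.2×9.8×3.35 cos 59.9° + 107×9.8×2.9 cos 59.9° → N_wall = 326.16 N.
ΣF_x = 0: f_floor = N_wall = 326.16 N.
μ_min = f_floor / N_floor = 326.16 / 1266.2 = 0.2576.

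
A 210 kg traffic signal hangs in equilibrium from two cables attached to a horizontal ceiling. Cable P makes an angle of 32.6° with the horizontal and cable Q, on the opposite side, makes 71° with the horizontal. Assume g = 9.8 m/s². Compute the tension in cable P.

T_P ≈ 689 N

Weight W = 210 × 9.8 = 2058 N acts straight down.
Horizontal: T_P cos 32.6° = T_Q cos 71°  →  T_Q = 2.588 T_P.
Vertical: T_P sin 32.6° + T_Q sin 71° = 2058.
Substituting the horizontal relation into the vertical equation gives 2.985 T_P = 2058, so T_P = 689.3 N.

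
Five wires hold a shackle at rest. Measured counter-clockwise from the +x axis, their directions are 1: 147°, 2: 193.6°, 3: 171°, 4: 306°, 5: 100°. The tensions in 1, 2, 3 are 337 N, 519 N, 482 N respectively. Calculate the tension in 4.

Resolve: ΣF_x = 337 cos 147° + 519 cos 193.6° + 482 cos 171° + T_4 cos 306° + T_5 cos 100° = 0.
        ΣF_y = 337 sin 147° + 519 sin 193.6° + 482 sin 171° + T_4 sin 306° + T_5 sin 100° = 0.
The known terms sum to (-1263, 136.9) N, so 0.5878 T_4 − 0.1736 T_5 = 1263 and -0.8090 T_4 + 0.9848 T_5 = -136.9.
Solving simultaneously: T_4 = 2783 N, T_5 = 2148 N.

T_4 ≈ 2780 N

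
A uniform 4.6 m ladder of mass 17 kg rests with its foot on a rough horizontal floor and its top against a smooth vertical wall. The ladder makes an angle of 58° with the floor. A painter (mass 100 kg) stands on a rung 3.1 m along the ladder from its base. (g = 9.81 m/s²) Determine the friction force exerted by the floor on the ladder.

f ≈ 465 N

Torques about the foot: N_wall · 4.6 sin 58° = 17×9.81×2.3 cos 58° + 100×9.81×3.1 cos 58° → N_wall = 465.21 N.
ΣF_x = 0: f_floor = N_wall = 465.21 N.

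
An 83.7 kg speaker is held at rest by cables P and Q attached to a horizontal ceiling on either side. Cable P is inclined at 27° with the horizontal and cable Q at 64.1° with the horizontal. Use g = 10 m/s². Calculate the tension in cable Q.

Weight W = 83.7 × 10 = 837 N acts straight down.
Horizontal: T_P cos 27° = T_Q cos 64.1°  →  T_P = 0.4902 T_Q.
Vertical: T_P sin 27° + T_Q sin 64.1° = 837.
Substituting the horizontal relation into the vertical equation gives 1.122 T_Q = 837, so T_Q = 745.9 N.

T_Q ≈ 746 N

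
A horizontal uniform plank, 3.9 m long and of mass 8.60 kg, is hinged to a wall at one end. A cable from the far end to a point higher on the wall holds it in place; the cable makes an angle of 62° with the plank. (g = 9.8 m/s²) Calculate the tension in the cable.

Take torques about the hinge: T sin 62° · 3.9 = 8.60×9.8×1.95 = 164.35 N·m.
So T = 164.35 / (0.8829 × 3.9) = 47.727 N.

T ≈ 47.7 N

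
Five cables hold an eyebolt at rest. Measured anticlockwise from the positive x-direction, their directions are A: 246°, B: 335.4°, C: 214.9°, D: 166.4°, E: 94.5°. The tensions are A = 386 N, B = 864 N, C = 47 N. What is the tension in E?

Resolve: ΣF_x = 386 cos 246° + 864 cos 335.4° + 47 cos 214.9° + T_D cos 166.4° + T_E cos 94.5° = 0.
        ΣF_y = 386 sin 246° + 864 sin 335.4° + 47 sin 214.9° + T_D sin 166.4° + T_E sin 94.5° = 0.
The known terms sum to (590, -739.2) N, so -0.9720 T_D − 0.0785 T_E = -590 and 0.2351 T_D + 0.9969 T_E = 739.2.
Solving simultaneously: T_D = 557.8 N, T_E = 609.9 N.

T_E ≈ 610 N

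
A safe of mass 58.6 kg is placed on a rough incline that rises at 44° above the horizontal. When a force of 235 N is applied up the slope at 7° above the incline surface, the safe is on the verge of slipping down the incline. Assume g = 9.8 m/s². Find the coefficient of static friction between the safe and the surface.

μ ≈ 0.431

On the verge of sliding down the incline, friction is at its maximum μN and acts up the slope.
Perpendicular to incline: N = W cos 44° − P sin 7° = 413.1 − 28.64 = 384.5 N.
Along incline: P cos 7° + μN = W sin 44° → μ = (W sin 44° − P cos 7°) / N = 0.4309.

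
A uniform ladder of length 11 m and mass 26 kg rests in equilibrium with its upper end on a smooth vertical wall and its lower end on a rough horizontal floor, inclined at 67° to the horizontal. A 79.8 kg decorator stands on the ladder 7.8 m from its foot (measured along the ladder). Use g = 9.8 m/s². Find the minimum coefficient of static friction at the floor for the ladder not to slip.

ΣF_y = 0: N_floor = 26×9.8 + 79.8×9.8 = 1036.8 N.
Torques about the foot: N_wall · 11 sin 67° = 26×9.8×5.5 cos 67° + 79.8×9.8×7.8 cos 67° → N_wall = 289.47 N.
ΣF_x = 0: f_floor = N_wall = 289.47 N.
μ_min = f_floor / N_floor = 289.47 / 1036.8 = 0.2792.

μ_min ≈ 0.279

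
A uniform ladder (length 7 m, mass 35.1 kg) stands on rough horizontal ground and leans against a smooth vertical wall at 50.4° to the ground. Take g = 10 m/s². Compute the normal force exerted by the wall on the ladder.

Torques about the foot: N_wall · 7 sin 50.4° = 35.1×10×3.5 cos 50.4° → N_wall = 145.19 N.

N_wall ≈ 145 N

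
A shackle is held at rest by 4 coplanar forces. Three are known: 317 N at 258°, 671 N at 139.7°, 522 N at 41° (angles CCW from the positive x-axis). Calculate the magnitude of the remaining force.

F ≈ 501 N

Sum the known components: ΣF_x = -183.7 N, ΣF_y = 466.4 N.
For equilibrium the remaining force must supply (−ΣF_x, −ΣF_y) = (183.7, -466.4) N.
Magnitude = √((183.7)² + (-466.4)²) = 501.3 N; direction = atan2(-466.4, 183.7) = 291.5°.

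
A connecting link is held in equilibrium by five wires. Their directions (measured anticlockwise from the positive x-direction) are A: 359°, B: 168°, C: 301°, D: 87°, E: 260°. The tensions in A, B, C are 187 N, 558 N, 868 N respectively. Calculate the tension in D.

Resolve: ΣF_x = 187 cos 359° + 558 cos 168° + 868 cos 301° + T_D cos 87° + T_E cos 260° = 0.
        ΣF_y = 187 sin 359° + 558 sin 168° + 868 sin 301° + T_D sin 87° + T_E sin 260° = 0.
The known terms sum to (88.22, -631.3) N, so 0.0523 T_D − 0.1736 T_E = -88.22 and 0.9986 T_D − 0.9848 T_E = 631.3.
Solving simultaneously: T_D = 1612 N, T_E = 994 N.

T_D ≈ 1610 N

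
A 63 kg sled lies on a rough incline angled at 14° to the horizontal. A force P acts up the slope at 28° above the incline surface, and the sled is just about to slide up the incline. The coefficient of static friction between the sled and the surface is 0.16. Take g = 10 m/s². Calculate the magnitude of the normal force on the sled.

On the verge of sliding up the incline, friction equals μN and acts down the slope.
Perpendicular: N + P sin 28° = W cos 14° = 611.3 N.
Along incline: P cos 28° = W sin 14° + μN  with W sin 14° = 152.4 N.
Solving the pair for P and N: P = 261.2 N, N = 488.7 N (and f = μN = 78.19 N).

N ≈ 489 N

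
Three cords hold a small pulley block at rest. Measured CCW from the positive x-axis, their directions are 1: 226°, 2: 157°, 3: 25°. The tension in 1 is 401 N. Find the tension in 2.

T_2 ≈ 193 N

Resolve: ΣF_x = 401 cos 226° + T_2 cos 157° + T_3 cos 25° = 0.
        ΣF_y = 401 sin 226° + T_2 sin 157° + T_3 sin 25° = 0.
The known terms sum to (-278.6, -288.5) N, so -0.9205 T_2 + 0.9063 T_3 = 278.6 and 0.3907 T_2 + 0.4226 T_3 = 288.5.
Solving simultaneously: T_2 = 193.4 N, T_3 = 503.8 N.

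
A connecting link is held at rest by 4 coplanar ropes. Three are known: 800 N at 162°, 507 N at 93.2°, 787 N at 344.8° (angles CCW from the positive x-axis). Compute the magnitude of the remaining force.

F ≈ 548 N

Sum the known components: ΣF_x = -29.68 N, ΣF_y = 547.1 N.
For equilibrium the remaining force must supply (−ΣF_x, −ΣF_y) = (29.68, -547.1) N.
Magnitude = √((29.68)² + (-547.1)²) = 547.9 N; direction = atan2(-547.1, 29.68) = 273.1°.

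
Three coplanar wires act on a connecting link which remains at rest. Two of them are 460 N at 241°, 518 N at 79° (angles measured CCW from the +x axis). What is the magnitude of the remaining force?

F ≈ 163 N

Sum the known components: ΣF_x = -124.2 N, ΣF_y = 106.2 N.
For equilibrium the remaining force must supply (−ΣF_x, −ΣF_y) = (124.2, -106.2) N.
Magnitude = √((124.2)² + (-106.2)²) = 163.4 N; direction = atan2(-106.2, 124.2) = 319.5°.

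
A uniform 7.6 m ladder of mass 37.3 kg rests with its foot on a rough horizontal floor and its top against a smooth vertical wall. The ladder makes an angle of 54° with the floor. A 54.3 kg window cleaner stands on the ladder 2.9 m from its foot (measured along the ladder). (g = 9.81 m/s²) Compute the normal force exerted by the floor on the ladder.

ΣF_y = 0: N_floor = 37.3×9.81 + 54.3×9.81 = 898.6 N.

N_floor ≈ 899 N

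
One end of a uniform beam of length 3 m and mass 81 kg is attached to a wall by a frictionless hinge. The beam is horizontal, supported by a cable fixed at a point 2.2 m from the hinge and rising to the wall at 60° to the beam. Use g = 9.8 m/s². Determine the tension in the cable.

T ≈ 625 N

Take torques about the hinge: T sin 60° · 2.2 = 81×9.8×1.5 = 1190.7 N·m.
So T = 1190.7 / (0.8660 × 2.2) = 624.96 N.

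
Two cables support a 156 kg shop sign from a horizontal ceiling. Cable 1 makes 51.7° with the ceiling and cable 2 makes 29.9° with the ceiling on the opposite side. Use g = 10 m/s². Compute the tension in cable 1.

T_1 ≈ 1370 N

Weight W = 156 × 10 = 1560 N acts straight down.
Horizontal: T_1 cos 51.7° = T_2 cos 29.9°  →  T_2 = 0.7149 T_1.
Vertical: T_1 sin 51.7° + T_2 sin 29.9° = 1560.
Substituting the horizontal relation into the vertical equation gives 1.141 T_1 = 1560, so T_1 = 1367 N.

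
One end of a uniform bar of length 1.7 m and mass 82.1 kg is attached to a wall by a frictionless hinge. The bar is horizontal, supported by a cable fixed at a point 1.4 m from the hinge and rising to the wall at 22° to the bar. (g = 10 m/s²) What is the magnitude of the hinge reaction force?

|H| ≈ 1280 N

Take torques about the hinge: T sin 22° · 1.4 = 82.1×10×0.85 = 697.85 N·m.
So T = 697.85 / (0.3746 × 1.4) = 1330.6 N.
ΣF_x = 0: H_x = T cos 22° = 1233.7 N.
ΣF_y = 0: H_y = (82.1×10) − T sin 22° = 821 − 498.46 = 322.54 N.
|H| = √(H_x² + H_y²) = √((1233.7)² + (322.54)²) = 1275.2 N.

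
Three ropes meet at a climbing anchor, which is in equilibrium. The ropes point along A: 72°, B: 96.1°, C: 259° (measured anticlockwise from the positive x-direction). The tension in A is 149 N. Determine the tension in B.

T_B ≈ 61.8 N

Resolve: ΣF_x = 149 cos 72° + T_B cos 96.1° + T_C cos 259° = 0.
        ΣF_y = 149 sin 72° + T_B sin 96.1° + T_C sin 259° = 0.
The known terms sum to (46.04, 141.7) N, so -0.1063 T_B − 0.1908 T_C = -46.04 and 0.9943 T_B − 0.9816 T_C = -141.7.
Solving simultaneously: T_B = 61.76 N, T_C = 206.9 N.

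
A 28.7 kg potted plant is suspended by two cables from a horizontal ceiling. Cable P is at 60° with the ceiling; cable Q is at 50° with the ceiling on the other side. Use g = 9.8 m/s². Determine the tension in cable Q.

T_Q ≈ 150 N

Weight W = 28.7 × 9.8 = 281.3 N acts straight down.
Horizontal: T_P cos 60° = T_Q cos 50°  →  T_P = 1.286 T_Q.
Vertical: T_P sin 60° + T_Q sin 50° = 281.3.
Substituting the horizontal relation into the vertical equation gives 1.879 T_Q = 281.3, so T_Q = 149.7 N.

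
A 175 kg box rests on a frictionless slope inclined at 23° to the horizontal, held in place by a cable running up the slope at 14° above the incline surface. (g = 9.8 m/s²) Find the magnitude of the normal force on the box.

N ≈ 1410 N

Take axes along and perpendicular to the incline. Weight components: W sin 23° = 670.1 N down-slope, W cos 23° = 1579 N into the surface.
Along incline: T cos 14° = W sin 23° → T = 690.6 N.
Perpendicular: N = W cos 23° − T sin 14° = 1412 N.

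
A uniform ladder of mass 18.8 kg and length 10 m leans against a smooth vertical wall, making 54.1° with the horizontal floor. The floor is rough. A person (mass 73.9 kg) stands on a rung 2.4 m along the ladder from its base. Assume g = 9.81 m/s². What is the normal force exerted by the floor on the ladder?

N_floor ≈ 909 N

ΣF_y = 0: N_floor = 18.8×9.81 + 73.9×9.81 = 909.39 N.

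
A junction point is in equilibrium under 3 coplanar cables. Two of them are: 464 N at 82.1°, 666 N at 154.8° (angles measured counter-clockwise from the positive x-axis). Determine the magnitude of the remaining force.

F ≈ 918 N

Sum the known components: ΣF_x = -538.8 N, ΣF_y = 743.2 N.
For equilibrium the remaining force must supply (−ΣF_x, −ΣF_y) = (538.8, -743.2) N.
Magnitude = √((538.8)² + (-743.2)²) = 918 N; direction = atan2(-743.2, 538.8) = 305.9°.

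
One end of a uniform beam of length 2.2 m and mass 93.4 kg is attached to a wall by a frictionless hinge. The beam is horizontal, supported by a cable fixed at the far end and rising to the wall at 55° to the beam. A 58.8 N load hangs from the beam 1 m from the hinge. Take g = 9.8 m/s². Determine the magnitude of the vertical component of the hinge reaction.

Take torques about the hinge: T sin 55° · 2.2 = 93.4×9.8×1.1 + 58.8×1 = 1065.7 N·m.
So T = 1065.7 / (0.8192 × 2.2) = 591.33 N.
ΣF_y = 0: H_y = (93.4×9.8 + 58.8) − T sin 55° = 974.12 − 484.39 = 489.73 N.

|H_y| ≈ 490 N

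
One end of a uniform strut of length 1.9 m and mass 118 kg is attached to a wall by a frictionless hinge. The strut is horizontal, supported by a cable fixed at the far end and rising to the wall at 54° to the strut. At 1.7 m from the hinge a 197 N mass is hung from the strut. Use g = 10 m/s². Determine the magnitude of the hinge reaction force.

Take torques about the hinge: T sin 54° · 1.9 = 118×10×0.95 + 197×1.7 = 1455.9 N·m.
So T = 1455.9 / (0.8090 × 1.9) = 947.15 N.
ΣF_x = 0: H_x = T cos 54° = 556.72 N.
ΣF_y = 0: H_y = (118×10 + 197) − T sin 54° = 1377 − 766.26 = 610.74 N.
|H| = √(H_x² + H_y²) = √((556.72)² + (610.74)²) = 826.4 N.

|H| ≈ 826 N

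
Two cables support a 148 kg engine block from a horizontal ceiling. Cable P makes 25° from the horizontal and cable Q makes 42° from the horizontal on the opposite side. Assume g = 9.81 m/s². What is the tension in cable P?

Weight W = 148 × 9.81 = 1452 N acts straight down.
Horizontal: T_P cos 25° = T_Q cos 42°  →  T_Q = 1.22 T_P.
Vertical: T_P sin 25° + T_Q sin 42° = 1452.
Substituting the horizontal relation into the vertical equation gives 1.239 T_P = 1452, so T_P = 1172 N.

T_P ≈ 1170 N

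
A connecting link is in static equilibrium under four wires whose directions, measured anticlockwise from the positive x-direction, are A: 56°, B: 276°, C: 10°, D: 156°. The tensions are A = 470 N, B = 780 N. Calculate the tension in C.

Resolve: ΣF_x = 470 cos 56° + 780 cos 276° + T_C cos 10° + T_D cos 156° = 0.
        ΣF_y = 470 sin 56° + 780 sin 276° + T_C sin 10° + T_D sin 156° = 0.
The known terms sum to (344.4, -386.1) N, so 0.9848 T_C − 0.9135 T_D = -344.4 and 0.1736 T_C + 0.4067 T_D = 386.1.
Solving simultaneously: T_C = 380.3 N, T_D = 786.9 N.

T_C ≈ 380 N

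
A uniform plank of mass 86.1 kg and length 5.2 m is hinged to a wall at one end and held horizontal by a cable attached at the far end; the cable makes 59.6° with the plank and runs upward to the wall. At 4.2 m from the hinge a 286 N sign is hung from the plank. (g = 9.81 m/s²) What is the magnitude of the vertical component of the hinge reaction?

Take torques about the hinge: T sin 59.6° · 5.2 = 86.1×9.81×2.6 + 286×4.2 = 3397.3 N·m.
So T = 3397.3 / (0.8625 × 5.2) = 757.46 N.
ΣF_y = 0: H_y = (86.1×9.81 + 286) − T sin 59.6° = 1130.6 − 653.32 = 477.32 N.

|H_y| ≈ 477 N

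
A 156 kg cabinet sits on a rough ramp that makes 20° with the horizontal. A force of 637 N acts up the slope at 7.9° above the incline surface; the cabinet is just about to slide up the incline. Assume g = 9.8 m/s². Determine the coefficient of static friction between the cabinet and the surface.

On the verge of sliding up the incline, friction is at its maximum μN and acts down the slope.
Perpendicular to incline: N = W cos 20° − P sin 7.9° = 1437 − 87.55 = 1349 N.
Along incline: P cos 7.9° − μN = W sin 20° → μ = −(W sin 20° − P cos 7.9°) / N = 0.08011.

μ ≈ 0.0801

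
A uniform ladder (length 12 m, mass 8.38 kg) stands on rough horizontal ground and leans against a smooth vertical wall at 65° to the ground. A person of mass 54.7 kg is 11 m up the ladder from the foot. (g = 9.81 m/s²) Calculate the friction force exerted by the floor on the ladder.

f ≈ 249 N

Torques about the foot: N_wall · 12 sin 65° = 8.38×9.81×6 cos 65° + 54.7×9.81×11 cos 65° → N_wall = 248.54 N.
ΣF_x = 0: f_floor = N_wall = 248.54 N.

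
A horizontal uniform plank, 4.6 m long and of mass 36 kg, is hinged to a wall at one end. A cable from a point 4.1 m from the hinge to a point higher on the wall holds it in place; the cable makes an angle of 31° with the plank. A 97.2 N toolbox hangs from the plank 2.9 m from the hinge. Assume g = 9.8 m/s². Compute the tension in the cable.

T ≈ 518 N

Take torques about the hinge: T sin 31° · 4.1 = 36×9.8×2.3 + 97.2×2.9 = 1093.3 N·m.
So T = 1093.3 / (0.5150 × 4.1) = 517.75 N.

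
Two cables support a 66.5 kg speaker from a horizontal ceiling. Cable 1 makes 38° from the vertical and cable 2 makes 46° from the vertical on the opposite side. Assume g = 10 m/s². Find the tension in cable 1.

T_1 ≈ 481 N

Angles from the horizontal: cable 1 is 90° − 38° = 52°, cable 2 is 90° − 46° = 44°.
Weight W = 66.5 × 10 = 665 N acts straight down.
Horizontal: T_1 cos 52° = T_2 cos 44°  →  T_2 = 0.8559 T_1.
Vertical: T_1 sin 52° + T_2 sin 44° = 665.
Substituting the horizontal relation into the vertical equation gives 1.383 T_1 = 665, so T_1 = 481 N.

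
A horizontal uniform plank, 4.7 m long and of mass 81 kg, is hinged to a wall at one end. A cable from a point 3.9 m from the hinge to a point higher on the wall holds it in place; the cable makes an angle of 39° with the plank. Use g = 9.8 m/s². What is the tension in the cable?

T ≈ 760 N

Take torques about the hinge: T sin 39° · 3.9 = 81×9.8×2.35 = 1865.4 N·m.
So T = 1865.4 / (0.6293 × 3.9) = 760.05 N.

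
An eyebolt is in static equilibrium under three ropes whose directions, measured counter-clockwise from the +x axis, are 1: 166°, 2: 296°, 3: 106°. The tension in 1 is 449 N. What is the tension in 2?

Resolve: ΣF_x = 449 cos 166° + T_2 cos 296° + T_3 cos 106° = 0.
        ΣF_y = 449 sin 166° + T_2 sin 296° + T_3 sin 106° = 0.
The known terms sum to (-435.7, 108.6) N, so 0.4384 T_2 − 0.2756 T_3 = 435.7 and -0.8988 T_2 + 0.9613 T_3 = -108.6.
Solving simultaneously: T_2 = 2239 N, T_3 = 1981 N.

T_2 ≈ 2240 N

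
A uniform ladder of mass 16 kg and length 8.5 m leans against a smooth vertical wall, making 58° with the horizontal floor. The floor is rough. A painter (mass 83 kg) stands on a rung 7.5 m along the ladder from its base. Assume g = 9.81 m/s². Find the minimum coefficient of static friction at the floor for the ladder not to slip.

ΣF_y = 0: N_floor = 16×9.81 + 83×9.81 = 971.19 N.
Torques about the foot: N_wall · 8.5 sin 58° = 16×9.81×4.25 cos 58° + 83×9.81×7.5 cos 58° → N_wall = 497.97 N.
ΣF_x = 0: f_floor = N_wall = 497.97 N.
μ_min = f_floor / N_floor = 497.97 / 971.19 = 0.5127.

μ_min ≈ 0.513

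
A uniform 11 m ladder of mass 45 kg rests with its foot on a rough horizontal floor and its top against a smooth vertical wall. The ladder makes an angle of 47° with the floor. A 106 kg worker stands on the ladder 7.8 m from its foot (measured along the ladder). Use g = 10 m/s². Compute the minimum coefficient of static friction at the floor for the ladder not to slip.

μ_min ≈ 0.603

ΣF_y = 0: N_floor = 45×10 + 106×10 = 1510 N.
Torques about the foot: N_wall · 11 sin 47° = 45×10×5.5 cos 47° + 106×10×7.8 cos 47° → N_wall = 910.73 N.
ΣF_x = 0: f_floor = N_wall = 910.73 N.
μ_min = f_floor / N_floor = 910.73 / 1510 = 0.6031.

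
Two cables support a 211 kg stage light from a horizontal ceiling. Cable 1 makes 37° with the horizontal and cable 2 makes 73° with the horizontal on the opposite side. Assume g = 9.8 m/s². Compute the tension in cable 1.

Weight W = 211 × 9.8 = 2068 N acts straight down.
Horizontal: T_1 cos 37° = T_2 cos 73°  →  T_2 = 2.732 T_1.
Vertical: T_1 sin 37° + T_2 sin 73° = 2068.
Substituting the horizontal relation into the vertical equation gives 3.214 T_1 = 2068, so T_1 = 643.4 N.

T_1 ≈ 643 N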